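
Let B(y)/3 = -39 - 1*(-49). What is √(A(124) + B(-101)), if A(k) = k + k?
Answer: √278 ≈ 16.673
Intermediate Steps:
A(k) = 2*k
B(y) = 30 (B(y) = 3*(-39 - 1*(-49)) = 3*(-39 + 49) = 3*10 = 30)
√(A(124) + B(-101)) = √(2*124 + 30) = √(248 + 30) = √278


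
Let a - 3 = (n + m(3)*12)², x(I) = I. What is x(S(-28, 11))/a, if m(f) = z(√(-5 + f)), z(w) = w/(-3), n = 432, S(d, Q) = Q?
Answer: 11*I/(3456*√2 + 186595*I) ≈ 5.8911e-5 + 1.5431e-6*I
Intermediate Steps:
z(w) = -w/3 (z(w) = w*(-⅓) = -w/3)
m(f) = -√(-5 + f)/3
a = 3 + (432 - 4*I*√2)² (a = 3 + (432 - √(-5 + 3)/3*12)² = 3 + (432 - I*√2/3*12)² = 3 + (432 - 4*I*√2)² ≈ 1.866e+5 - 4887.5*I)
x(S(-28, 11))/a = 11/(186595 - 3456*I*√2)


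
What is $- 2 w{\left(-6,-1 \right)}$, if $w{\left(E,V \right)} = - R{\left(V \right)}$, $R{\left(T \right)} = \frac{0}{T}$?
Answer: $0$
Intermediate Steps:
$R{\left(T \right)} = 0$
$w{\left(E,V \right)} = 0$ ($w{\left(E,V \right)} = \left(-1\right) 0 = 0$)
$- 2 w{\left(-6,-1 \right)} = \left(-2\right) 0 = 0$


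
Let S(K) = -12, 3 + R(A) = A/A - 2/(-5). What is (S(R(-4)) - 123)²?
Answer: 18225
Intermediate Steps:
R(A) = -8/5 (R(A) = -3 + (A/A - 2/(-5)) = -3 + (1 - 2*(-⅕)) = -3 + (1 + ⅖) = -3 + 7/5 = -8/5)
(S(R(-4)) - 123)² = (-12 - 123)² = (-135)² = 18225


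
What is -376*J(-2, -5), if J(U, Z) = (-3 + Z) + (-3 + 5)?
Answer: 2256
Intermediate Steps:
J(U, Z) = -1 + Z (J(U, Z) = (-3 + Z) + 2 = -1 + Z)
-376*J(-2, -5) = -376*(-1 - 5) = -376*(-6) = 2256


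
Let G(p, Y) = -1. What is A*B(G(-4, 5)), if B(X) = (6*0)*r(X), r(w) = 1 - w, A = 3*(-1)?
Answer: 0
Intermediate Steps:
A = -3
B(X) = 0 (B(X) = (6*0)*(1 - X) = 0*(1 - X) = 0)
A*B(G(-4, 5)) = -3*0 = 0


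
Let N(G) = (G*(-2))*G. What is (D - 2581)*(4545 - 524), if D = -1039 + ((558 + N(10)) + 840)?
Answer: -9738862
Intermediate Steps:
N(G) = -2*G² (N(G) = (-2*G)*G = -2*G²)
D = 159 (D = -1039 + ((558 - 2*10²) + 840) = -1039 + ((558 - 2*100) + 840) = -1039 + ((558 - 200) + 840) = -1039 + (358 + 840) = -1039 + 1198 = 159)
(D - 2581)*(4545 - 524) = (159 - 2581)*(4545 - 524) = -2422*4021 = -9738862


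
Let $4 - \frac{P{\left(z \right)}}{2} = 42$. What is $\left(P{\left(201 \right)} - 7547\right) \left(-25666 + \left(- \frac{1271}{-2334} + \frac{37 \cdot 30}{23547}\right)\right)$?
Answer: $\frac{1194725198035677}{6106522} \approx 1.9565 \cdot 10^{8}$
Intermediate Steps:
$P{\left(z \right)} = -76$ ($P{\left(z \right)} = 8 - 84 = -76$)
$\left(P{\left(201 \right)} - 7547\right) \left(-25666 + \left(- \frac{1271}{-2334} + \frac{37 \cdot 30}{23547}\right)\right) = \left(-76 - 7547\right) \left(-25666 + \left(- \frac{1271}{-2334} + \frac{37 \cdot 30}{23547}\right)\right) = - 7623 \left(-25666 + \left(\left(-1271\right) \left(- \frac{1}{2334}\right) + 1110 \cdot \frac{1}{23547}\right)\right) = - 7623 \left(-25666 + \left(\frac{1271}{2334} + \frac{370}{7849}\right)\right) = - 7623 \left(-25666 + \frac{10839659}{18319566}\right) = \left(-7623\right) \left(- \frac{470179141297}{18319566}\right) = \frac{1194725198035677}{6106522}$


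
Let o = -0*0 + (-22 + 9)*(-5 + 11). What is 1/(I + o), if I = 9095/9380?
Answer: -1876/144509 ≈ -0.012982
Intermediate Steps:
o = -78 (o = -48*0 - 13*6 = 0 - 78 = -78)
I = 1819/1876 (I = 9095*(1/9380) = 1819/1876 ≈ 0.96962)
1/(I + o) = 1/(1819/1876 - 78) = 1/(-144509/1876) = -1876/144509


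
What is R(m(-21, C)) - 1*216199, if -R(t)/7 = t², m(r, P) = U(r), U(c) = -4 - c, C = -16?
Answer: -218222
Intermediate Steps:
m(r, P) = -4 - r
R(t) = -7*t²
R(m(-21, C)) - 1*216199 = -7*(-4 - 1*(-21))² - 1*216199 = -7*(-4 + 21)² - 216199 = -7*17² - 216199 = -7*289 - 216199 = -2023 - 216199 = -218222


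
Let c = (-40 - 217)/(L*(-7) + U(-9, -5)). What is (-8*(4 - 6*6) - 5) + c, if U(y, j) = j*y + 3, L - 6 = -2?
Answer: 4763/20 ≈ 238.15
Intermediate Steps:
L = 4 (L = 6 - 2 = 4)
U(y, j) = 3 + j*y
c = -257/20 (c = (-40 - 217)/(4*(-7) + (3 - 5*(-9))) = -257/(-28 + (3 + 45)) = -257/(-28 + 48) = -257/20 ≈ -12.850)
(-8*(4 - 6*6) - 5) + c = (-8*(4 - 6*6) - 5) - 257/20 = (-8*(4 - 1*36) - 5) - 257/20 = (-8*(4 - 36) - 5) - 257/20 = (-8*(-32) - 5) - 257/20 = (256 - 5) - 257/20 = 251 - 257/20 = 4763/20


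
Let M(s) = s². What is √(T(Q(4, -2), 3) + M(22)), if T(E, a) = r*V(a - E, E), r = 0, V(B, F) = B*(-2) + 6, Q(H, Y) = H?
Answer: 22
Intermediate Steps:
V(B, F) = 6 - 2*B (V(B, F) = -2*B + 6 = 6 - 2*B)
T(E, a) = 0 (T(E, a) = 0*(6 - 2*(a - E)) = 0*(6 + (-2*a + 2*E)) = 0*(6 - 2*a + 2*E) = 0)
√(T(Q(4, -2), 3) + M(22)) = √(0 + 22²) = √(0 + 484) = √484 = 22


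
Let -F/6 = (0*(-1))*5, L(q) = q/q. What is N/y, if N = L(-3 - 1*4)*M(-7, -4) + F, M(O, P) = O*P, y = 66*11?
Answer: 14/363 ≈ 0.038567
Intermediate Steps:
y = 726
L(q) = 1
F = 0 (F = -6*0*(-1)*5 = -0*5 = -6*0 = 0)
N = 28 (N = 1*(-7*(-4)) + 0 = 1*28 + 0 = 28 + 0 = 28)
N/y = 28/726 = 28*(1/726) = 14/363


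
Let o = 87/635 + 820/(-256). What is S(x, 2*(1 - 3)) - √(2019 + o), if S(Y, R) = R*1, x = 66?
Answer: -4 - √52023996155/5080 ≈ -48.899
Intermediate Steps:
o = -124607/40640 (o = 87*(1/635) + 820*(-1/256) = 87/635 - 205/64 = -124607/40640 ≈ -3.0661)
S(Y, R) = R
S(x, 2*(1 - 3)) - √(2019 + o) = 2*(1 - 3) - √(2019 - 124607/40640) = 2*(-2) - √(81927553/40640) = -4 - √52023996155/5080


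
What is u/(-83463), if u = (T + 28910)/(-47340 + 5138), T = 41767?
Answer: 23559/1174101842 ≈ 2.0066e-5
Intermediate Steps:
u = -70677/42202 (u = (41767 + 28910)/(-47340 + 5138) = 70677/(-42202) = 70677*(-1/42202) = -70677/42202 ≈ -1.6747)
u/(-83463) = -70677/42202/(-83463) = -70677/42202*(-1/83463) = 23559/1174101842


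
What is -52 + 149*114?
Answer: 16934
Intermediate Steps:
-52 + 149*114 = -52 + 16986 = 16934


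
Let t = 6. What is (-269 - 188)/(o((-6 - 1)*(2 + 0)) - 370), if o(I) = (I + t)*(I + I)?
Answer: 457/146 ≈ 3.1301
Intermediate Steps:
o(I) = 2*I*(6 + I) (o(I) = (I + 6)*(I + I) = (6 + I)*(2*I) = 2*I*(6 + I))
(-269 - 188)/(o((-6 - 1)*(2 + 0)) - 370) = (-269 - 188)/(2*((-6 - 1)*(2 + 0))*(6 + (-6 - 1)*(2 + 0)) - 370) = -457/(2*(-7*2)*(6 - 7*2) - 370) = -457/(2*(-14)*(6 - 14) - 370) = -457/(2*(-14)*(-8) - 370) = -457/(224 - 370) = -457/(-146) = -457*(-1/146) = 457/146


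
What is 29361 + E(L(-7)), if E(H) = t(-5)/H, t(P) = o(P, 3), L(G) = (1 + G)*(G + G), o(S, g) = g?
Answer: 822109/28 ≈ 29361.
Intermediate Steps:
L(G) = 2*G*(1 + G) (L(G) = (1 + G)*(2*G) = 2*G*(1 + G))
t(P) = 3
E(H) = 3/H
29361 + E(L(-7)) = 29361 + 3/((2*(-7)*(1 - 7))) = 29361 + 3/((2*(-7)*(-6))) = 29361 + 3/84 = 29361 + 3*(1/84) = 29361 + 1/28 = 822109/28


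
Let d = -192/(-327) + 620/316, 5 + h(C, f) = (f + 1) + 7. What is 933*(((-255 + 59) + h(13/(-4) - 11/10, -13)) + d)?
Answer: -1634536695/8611 ≈ -1.8982e+5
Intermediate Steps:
h(C, f) = 3 + f (h(C, f) = -5 + ((f + 1) + 7) = -5 + ((1 + f) + 7) = -5 + (8 + f) = 3 + f)
d = 21951/8611 (d = -192*(-1/327) + 620*(1/316) = 64/109 + 155/79 = 21951/8611 ≈ 2.5492)
933*(((-255 + 59) + h(13/(-4) - 11/10, -13)) + d) = 933*(((-255 + 59) + (3 - 13)) + 21951/8611) = 933*((-196 - 10) + 21951/8611) = 933*(-206 + 21951/8611) = 933*(-1751915/8611) = -1634536695/8611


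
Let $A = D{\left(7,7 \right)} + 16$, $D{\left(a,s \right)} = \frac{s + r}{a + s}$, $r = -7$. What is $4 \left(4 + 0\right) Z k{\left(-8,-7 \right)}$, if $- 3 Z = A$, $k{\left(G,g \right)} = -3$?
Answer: $256$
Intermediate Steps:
$D{\left(a,s \right)} = \frac{-7 + s}{a + s}$ ($D{\left(a,s \right)} = \frac{s - 7}{a + s} = \frac{-7 + s}{a + s}$)
$A = 16$ ($A = \frac{-7 + 7}{7 + 7} + 16 = \frac{1}{14} \cdot 0 + 16 = 0 + 16 = 16$)
$Z = - \frac{16}{3}$ ($Z = \left(- \frac{1}{3}\right) 16 = - \frac{16}{3} \approx -5.3333$)
$4 \left(4 + 0\right) Z k{\left(-8,-7 \right)} = 4 \left(4 + 0\right) \left(- \frac{16}{3}\right) \left(-3\right) = 4 \cdot 4 \left(- \frac{16}{3}\right) \left(-3\right) = 16 \left(- \frac{16}{3}\right) \left(-3\right) = \left(- \frac{256}{3}\right) \left(-3\right) = 256$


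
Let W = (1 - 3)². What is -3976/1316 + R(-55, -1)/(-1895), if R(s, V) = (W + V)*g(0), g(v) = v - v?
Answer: -142/47 ≈ -3.0213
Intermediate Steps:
g(v) = 0
W = 4 (W = (-2)² = 4)
R(s, V) = 0 (R(s, V) = (4 + V)*0 = 0)
-3976/1316 + R(-55, -1)/(-1895) = -3976/1316 + 0/(-1895) = -3976*1/1316 + 0*(-1/1895) = -142/47 + 0 = -142/47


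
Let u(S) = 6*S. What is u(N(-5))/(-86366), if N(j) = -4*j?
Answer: -60/43183 ≈ -0.0013894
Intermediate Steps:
u(N(-5))/(-86366) = (6*(-4*(-5)))/(-86366) = (6*20)*(-1/86366) = 120*(-1/86366) = -60/43183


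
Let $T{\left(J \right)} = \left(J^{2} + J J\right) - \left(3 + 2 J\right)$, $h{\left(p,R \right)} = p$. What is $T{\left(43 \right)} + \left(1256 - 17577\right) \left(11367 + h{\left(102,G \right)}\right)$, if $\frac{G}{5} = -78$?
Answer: $-187181940$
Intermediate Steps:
$G = -390$ ($G = 5 \left(-78\right) = -390$)
$T{\left(J \right)} = -3 - 2 J + 2 J^{2}$ ($T{\left(J \right)} = \left(J^{2} + J^{2}\right) - \left(3 + 2 J\right) = 2 J^{2} - \left(3 + 2 J\right) = -3 - 2 J + 2 J^{2}$)
$T{\left(43 \right)} + \left(1256 - 17577\right) \left(11367 + h{\left(102,G \right)}\right) = \left(-3 - 86 + 2 \cdot 43^{2}\right) + \left(1256 - 17577\right) \left(11367 + 102\right) = \left(-3 - 86 + 2 \cdot 1849\right) - 187185549 = \left(-3 - 86 + 3698\right) - 187185549 = 3609 - 187185549 = -187181940$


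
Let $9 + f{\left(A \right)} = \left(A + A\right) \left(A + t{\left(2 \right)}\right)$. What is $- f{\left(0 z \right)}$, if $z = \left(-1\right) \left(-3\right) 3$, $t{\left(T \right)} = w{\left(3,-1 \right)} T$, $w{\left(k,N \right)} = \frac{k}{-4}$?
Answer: $9$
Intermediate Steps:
$w{\left(k,N \right)} = - \frac{k}{4}$ ($w{\left(k,N \right)} = k \left(- \frac{1}{4}\right) = - \frac{k}{4}$)
$t{\left(T \right)} = - \frac{3 T}{4}$ ($t{\left(T \right)} = \left(- \frac{1}{4}\right) 3 T = - \frac{3 T}{4}$)
$z = 9$ ($z = 3 \cdot 3 = 9$)
$f{\left(A \right)} = -9 + 2 A \left(- \frac{3}{2} + A\right)$ ($f{\left(A \right)} = -9 + \left(A + A\right) \left(A - \frac{3}{2}\right) = -9 + 2 A \left(A - \frac{3}{2}\right) = -9 + 2 A \left(- \frac{3}{2} + A\right)$)
$- f{\left(0 z \right)} = - (-9 - 3 \cdot 0 \cdot 9 + 2 \left(0 \cdot 9\right)^{2}) = - (-9 - 0 + 2 \cdot 0^{2}) = - (-9 + 0 + 2 \cdot 0) = - (-9 + 0 + 0) = \left(-1\right) \left(-9\right) = 9$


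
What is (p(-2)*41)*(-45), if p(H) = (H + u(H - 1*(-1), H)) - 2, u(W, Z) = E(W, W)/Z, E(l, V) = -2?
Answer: 5535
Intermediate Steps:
u(W, Z) = -2/Z
p(H) = -2 + H - 2/H (p(H) = (H - 2/H) - 2 = -2 + H - 2/H)
(p(-2)*41)*(-45) = ((-2 - 2 - 2/(-2))*41)*(-45) = ((-2 - 2 - 2*(-½))*41)*(-45) = ((-2 - 2 + 1)*41)*(-45) = -3*41*(-45) = -123*(-45) = 5535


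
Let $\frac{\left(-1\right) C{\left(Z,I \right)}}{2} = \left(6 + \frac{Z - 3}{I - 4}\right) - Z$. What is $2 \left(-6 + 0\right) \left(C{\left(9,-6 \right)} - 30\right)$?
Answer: $\frac{1368}{5} \approx 273.6$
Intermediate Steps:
$C{\left(Z,I \right)} = -12 + 2 Z - \frac{2 \left(-3 + Z\right)}{-4 + I}$ ($C{\left(Z,I \right)} = - 2 \left(\left(6 + \frac{Z - 3}{I - 4}\right) - Z\right) = - 2 \left(\left(6 + \frac{-3 + Z}{-4 + I}\right) - Z\right) = - 2 \left(6 - Z + \frac{-3 + Z}{-4 + I}\right) = -12 + 2 Z - \frac{2 \left(-3 + Z\right)}{-4 + I}$)
$2 \left(-6 + 0\right) \left(C{\left(9,-6 \right)} - 30\right) = 2 \left(-6 + 0\right) \left(\frac{2 \left(27 - -36 - 45 - 54\right)}{-4 - 6} - 30\right) = 2 \left(-6\right) \left(\frac{2 \left(27 + 36 - 45 - 54\right)}{-10} - 30\right) = - 12 \left(2 \left(- \frac{1}{10}\right) \left(-36\right) - 30\right) = - 12 \left(\frac{36}{5} - 30\right) = \left(-12\right) \left(- \frac{114}{5}\right) = \frac{1368}{5}$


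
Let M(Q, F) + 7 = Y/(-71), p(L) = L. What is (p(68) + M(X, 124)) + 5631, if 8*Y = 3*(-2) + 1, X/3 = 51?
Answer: 3233061/568 ≈ 5692.0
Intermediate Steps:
X = 153 (X = 3*51 = 153)
Y = -5/8 (Y = (3*(-2) + 1)/8 = (-6 + 1)/8 = (⅛)*(-5) = -5/8 ≈ -0.62500)
M(Q, F) = -3971/568 (M(Q, F) = -7 - 5/8/(-71) = -7 - 5/8*(-1/71) = -7 + 5/568 = -3971/568)
(p(68) + M(X, 124)) + 5631 = (68 - 3971/568) + 5631 = 34653/568 + 5631 = 3233061/568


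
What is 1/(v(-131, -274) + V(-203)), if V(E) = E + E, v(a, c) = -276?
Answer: -1/682 ≈ -0.0014663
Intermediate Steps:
V(E) = 2*E
1/(v(-131, -274) + V(-203)) = 1/(-276 + 2*(-203)) = 1/(-276 - 406) = 1/(-682) = -1/682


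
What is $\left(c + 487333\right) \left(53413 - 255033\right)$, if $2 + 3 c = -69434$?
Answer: $- \frac{280768552060}{3} \approx -9.3589 \cdot 10^{10}$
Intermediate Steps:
$c = - \frac{69436}{3}$ ($c = - \frac{2}{3} + \frac{1}{3} \left(-69434\right) = - \frac{2}{3} - \frac{69434}{3} = - \frac{69436}{3} \approx -23145.0$)
$\left(c + 487333\right) \left(53413 - 255033\right) = \left(- \frac{69436}{3} + 487333\right) \left(53413 - 255033\right) = \frac{1392563}{3} \left(-201620\right) = - \frac{280768552060}{3}$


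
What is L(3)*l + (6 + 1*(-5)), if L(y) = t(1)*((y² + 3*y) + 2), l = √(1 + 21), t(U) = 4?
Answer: 1 + 80*√22 ≈ 376.23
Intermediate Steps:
l = √22 ≈ 4.6904
L(y) = 8 + 4*y² + 12*y (L(y) = 4*((y² + 3*y) + 2) = 4*(2 + y² + 3*y) = 8 + 4*y² + 12*y)
L(3)*l + (6 + 1*(-5)) = (8 + 4*3² + 12*3)*√22 + (6 + 1*(-5)) = (8 + 4*9 + 36)*√22 + (6 - 5) = (8 + 36 + 36)*√22 + 1 = 80*√22 + 1 = 1 + 80*√22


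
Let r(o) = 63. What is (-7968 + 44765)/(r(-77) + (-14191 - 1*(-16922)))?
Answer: 36797/2794 ≈ 13.170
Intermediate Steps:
(-7968 + 44765)/(r(-77) + (-14191 - 1*(-16922))) = (-7968 + 44765)/(63 + (-14191 - 1*(-16922))) = 36797/(63 + (-14191 + 16922)) = 36797/(63 + 2731) = 36797/2794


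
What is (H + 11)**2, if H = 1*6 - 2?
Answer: 225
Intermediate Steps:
H = 4 (H = 6 - 2 = 4)
(H + 11)**2 = (4 + 11)**2 = 15**2 = 225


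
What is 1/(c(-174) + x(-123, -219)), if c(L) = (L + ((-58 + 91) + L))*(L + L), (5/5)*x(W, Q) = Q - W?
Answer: 1/109524 ≈ 9.1304e-6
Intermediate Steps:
x(W, Q) = Q - W
c(L) = 2*L*(33 + 2*L) (c(L) = (L + (33 + L))*(2*L) = (33 + 2*L)*(2*L) = 2*L*(33 + 2*L))
1/(c(-174) + x(-123, -219)) = 1/(2*(-174)*(33 + 2*(-174)) + (-219 - 1*(-123))) = 1/(2*(-174)*(33 - 348) + (-219 + 123)) = 1/(2*(-174)*(-315) - 96) = 1/(109620 - 96) = 1/109524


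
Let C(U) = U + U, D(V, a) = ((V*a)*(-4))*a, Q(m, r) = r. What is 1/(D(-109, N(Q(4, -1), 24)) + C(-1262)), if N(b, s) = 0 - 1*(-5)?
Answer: 1/8376 ≈ 0.00011939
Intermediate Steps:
N(b, s) = 5 (N(b, s) = 0 + 5 = 5)
D(V, a) = -4*V*a**2 (D(V, a) = (-4*V*a)*a = -4*V*a**2)
C(U) = 2*U
1/(D(-109, N(Q(4, -1), 24)) + C(-1262)) = 1/(-4*(-109)*5**2 + 2*(-1262)) = 1/(-4*(-109)*25 - 2524) = 1/(10900 - 2524) = 1/8376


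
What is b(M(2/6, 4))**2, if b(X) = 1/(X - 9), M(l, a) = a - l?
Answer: 9/256 ≈ 0.035156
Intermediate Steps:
b(X) = 1/(-9 + X)
b(M(2/6, 4))**2 = (1/(-9 + (4 - 2/6)))**2 = (1/(-9 + (4 - 1*1/3)))**2 = (1/(-9 + (4 - 1/3)))**2 = (1/(-9 + 11/3))**2 = (1/(-16/3))**2 = (-3/16)**2 = 9/256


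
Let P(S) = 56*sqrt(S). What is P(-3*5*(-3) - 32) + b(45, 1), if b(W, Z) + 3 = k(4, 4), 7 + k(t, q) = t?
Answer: -6 + 56*sqrt(13) ≈ 195.91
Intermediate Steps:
k(t, q) = -7 + t
b(W, Z) = -6 (b(W, Z) = -3 + (-7 + 4) = -3 - 3 = -6)
P(-3*5*(-3) - 32) + b(45, 1) = 56*sqrt(-3*5*(-3) - 32) - 6 = 56*sqrt(-15*(-3) - 32) - 6 = 56*sqrt(45 - 32) - 6 = 56*sqrt(13) - 6 = -6 + 56*sqrt(13)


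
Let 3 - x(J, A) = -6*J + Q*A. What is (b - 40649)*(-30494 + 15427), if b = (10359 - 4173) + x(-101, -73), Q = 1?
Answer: 527239531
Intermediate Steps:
x(J, A) = 3 - A + 6*J (x(J, A) = 3 - (-6*J + 1*A) = 3 - (-6*J + A) = 3 - (A - 6*J) = 3 + (-A + 6*J) = 3 - A + 6*J)
b = 5656 (b = (10359 - 4173) + (3 - 1*(-73) + 6*(-101)) = 6186 + (3 + 73 - 606) = 6186 - 530 = 5656)
(b - 40649)*(-30494 + 15427) = (5656 - 40649)*(-30494 + 15427) = -34993*(-15067) = 527239531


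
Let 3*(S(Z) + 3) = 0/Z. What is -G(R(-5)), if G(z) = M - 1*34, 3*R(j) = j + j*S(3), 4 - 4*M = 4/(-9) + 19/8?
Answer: 9643/288 ≈ 33.483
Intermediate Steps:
S(Z) = -3 (S(Z) = -3 + (0/Z)/3 = -3 + (⅓)*0 = -3 + 0 = -3)
M = 149/288 (M = 1 - (4/(-9) + 19/8)/4 = 1 - (4*(-⅑) + 19*(⅛))/4 = 1 - (-4/9 + 19/8)/4 = 1 - ¼*139/72 = 1 - 139/288 = 149/288 ≈ 0.51736)
R(j) = -2*j/3 (R(j) = (j + j*(-3))/3 = (j - 3*j)/3 = (-2*j)/3 = -2*j/3)
G(z) = -9643/288 (G(z) = 149/288 - 1*34 = 149/288 - 34 = -9643/288)
-G(R(-5)) = -1*(-9643/288) = 9643/288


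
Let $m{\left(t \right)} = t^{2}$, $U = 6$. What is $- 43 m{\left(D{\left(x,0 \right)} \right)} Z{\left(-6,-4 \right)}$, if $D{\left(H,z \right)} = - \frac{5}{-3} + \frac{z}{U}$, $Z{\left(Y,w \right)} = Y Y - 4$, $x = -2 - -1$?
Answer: $- \frac{34400}{9} \approx -3822.2$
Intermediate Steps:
$x = -1$ ($x = -2 + 1 = -1$)
$Z{\left(Y,w \right)} = -4 + Y^{2}$ ($Z{\left(Y,w \right)} = Y^{2} - 4 = -4 + Y^{2}$)
$D{\left(H,z \right)} = \frac{5}{3} + \frac{z}{6}$ ($D{\left(H,z \right)} = - \frac{5}{-3} + \frac{z}{6} = \left(-5\right) \left(- \frac{1}{3}\right) + z \frac{1}{6} = \frac{5}{3} + \frac{z}{6}$)
$- 43 m{\left(D{\left(x,0 \right)} \right)} Z{\left(-6,-4 \right)} = - 43 \left(\frac{5}{3} + \frac{1}{6} \cdot 0\right)^{2} \left(-4 + \left(-6\right)^{2}\right) = - 43 \left(\frac{5}{3} + 0\right)^{2} \left(-4 + 36\right) = - 43 \left(\frac{5}{3}\right)^{2} \cdot 32 = \left(-43\right) \frac{25}{9} \cdot 32 = \left(- \frac{1075}{9}\right) 32 = - \frac{34400}{9}$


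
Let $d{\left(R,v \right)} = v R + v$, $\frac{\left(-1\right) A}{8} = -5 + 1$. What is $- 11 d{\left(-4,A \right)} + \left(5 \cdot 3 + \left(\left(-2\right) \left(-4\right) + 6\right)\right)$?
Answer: $1085$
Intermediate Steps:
$A = 32$ ($A = - 8 \left(-5 + 1\right) = \left(-8\right) \left(-4\right) = 32$)
$d{\left(R,v \right)} = v + R v$ ($d{\left(R,v \right)} = R v + v = v + R v$)
$- 11 d{\left(-4,A \right)} + \left(5 \cdot 3 + \left(\left(-2\right) \left(-4\right) + 6\right)\right) = - 11 \cdot 32 \left(1 - 4\right) + \left(5 \cdot 3 + \left(\left(-2\right) \left(-4\right) + 6\right)\right) = - 11 \cdot 32 \left(-3\right) + \left(15 + \left(8 + 6\right)\right) = \left(-11\right) \left(-96\right) + \left(15 + 14\right) = 1056 + 29 = 1085$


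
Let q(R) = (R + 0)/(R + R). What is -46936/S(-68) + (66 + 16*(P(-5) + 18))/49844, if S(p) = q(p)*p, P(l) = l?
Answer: 34404225/24922 ≈ 1380.5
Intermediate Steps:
q(R) = ½ (q(R) = R/((2*R)) = R*(1/(2*R)) = ½)
S(p) = p/2
-46936/S(-68) + (66 + 16*(P(-5) + 18))/49844 = -46936/((½)*(-68)) + (66 + 16*(-5 + 18))/49844 = -46936/(-34) + (66 + 16*13)*(1/49844) = -46936*(-1/34) + (66 + 208)*(1/49844) = 23468/17 + 274*(1/49844) = 23468/17 + 137/24922 = 34404225/24922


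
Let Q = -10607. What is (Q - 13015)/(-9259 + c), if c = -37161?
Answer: 11811/23210 ≈ 0.50888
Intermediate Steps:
(Q - 13015)/(-9259 + c) = (-10607 - 13015)/(-9259 - 37161) = -23622/(-46420) = -23622*(-1/46420) = 11811/23210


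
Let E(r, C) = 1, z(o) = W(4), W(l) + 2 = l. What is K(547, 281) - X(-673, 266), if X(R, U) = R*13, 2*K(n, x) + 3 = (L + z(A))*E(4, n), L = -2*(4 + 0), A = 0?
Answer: 17489/2 ≈ 8744.5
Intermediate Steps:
W(l) = -2 + l
z(o) = 2 (z(o) = -2 + 4 = 2)
L = -8 (L = -2*4 = -8)
K(n, x) = -9/2 (K(n, x) = -3/2 + ((-8 + 2)*1)/2 = -3/2 + (-6*1)/2 = -3/2 + (1/2)*(-6) = -3/2 - 3 = -9/2)
X(R, U) = 13*R
K(547, 281) - X(-673, 266) = -9/2 - 13*(-673) = -9/2 - 1*(-8749) = -9/2 + 8749 = 17489/2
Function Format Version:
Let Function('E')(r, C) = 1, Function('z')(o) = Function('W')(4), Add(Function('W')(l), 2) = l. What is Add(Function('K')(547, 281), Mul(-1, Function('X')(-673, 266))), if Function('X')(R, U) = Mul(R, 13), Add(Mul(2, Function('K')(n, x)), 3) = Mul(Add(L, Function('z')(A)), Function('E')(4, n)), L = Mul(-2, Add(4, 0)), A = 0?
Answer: Rational(17489, 2) ≈ 8744.5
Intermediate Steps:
Function('W')(l) = Add(-2, l)
Function('z')(o) = 2 (Function('z')(o) = Add(-2, 4) = 2)
L = -8 (L = Mul(-2, 4) = -8)
Function('K')(n, x) = Rational(-9, 2) (Function('K')(n, x) = Add(Rational(-3, 2), Mul(Rational(1, 2), Mul(Add(-8, 2), 1))) = Add(Rational(-3, 2), Mul(Rational(1, 2), Mul(-6, 1))) = Add(Rational(-3, 2), Mul(Rational(1, 2), -6)) = Add(Rational(-3, 2), -3) = Rational(-9, 2))
Function('X')(R, U) = Mul(13, R)
Add(Function('K')(547, 281), Mul(-1, Function('X')(-673, 266))) = Add(Rational(-9, 2), Mul(-1, Mul(13, -673))) = Add(Rational(-9, 2), Mul(-1, -8749)) = Add(Rational(-9, 2), 8749) = Rational(17489, 2)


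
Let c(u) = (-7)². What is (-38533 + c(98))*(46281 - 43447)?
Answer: -109063656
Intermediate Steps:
c(u) = 49
(-38533 + c(98))*(46281 - 43447) = (-38533 + 49)*(46281 - 43447) = -38484*2834 = -109063656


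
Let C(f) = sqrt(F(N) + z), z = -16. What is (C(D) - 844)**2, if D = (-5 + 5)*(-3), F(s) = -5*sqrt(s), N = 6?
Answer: (844 - I*sqrt(16 + 5*sqrt(6)))**2 ≈ 7.1231e+5 - 8971.0*I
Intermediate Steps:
D = 0 (D = 0*(-3) = 0)
C(f) = sqrt(-16 - 5*sqrt(6)) (C(f) = sqrt(-5*sqrt(6) - 16) = sqrt(-16 - 5*sqrt(6)))
(C(D) - 844)**2 = (sqrt(-16 - 5*sqrt(6)) - 844)**2 = (-844 + sqrt(-16 - 5*sqrt(6)))**2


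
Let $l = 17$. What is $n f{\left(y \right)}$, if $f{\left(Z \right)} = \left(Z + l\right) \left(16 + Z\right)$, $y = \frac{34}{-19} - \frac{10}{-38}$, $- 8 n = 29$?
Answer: $- \frac{1172325}{1444} \approx -811.86$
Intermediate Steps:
$n = - \frac{29}{8}$ ($n = \left(- \frac{1}{8}\right) 29 = - \frac{29}{8} \approx -3.625$)
$y = - \frac{29}{19}$ ($y = 34 \left(- \frac{1}{19}\right) - - \frac{5}{19} = - \frac{34}{19} + \frac{5}{19} = - \frac{29}{19} \approx -1.5263$)
$f{\left(Z \right)} = \left(16 + Z\right) \left(17 + Z\right)$ ($f{\left(Z \right)} = \left(Z + 17\right) \left(16 + Z\right) = \left(17 + Z\right) \left(16 + Z\right) = \left(16 + Z\right) \left(17 + Z\right)$)
$n f{\left(y \right)} = - \frac{29 \left(272 + \left(- \frac{29}{19}\right)^{2} + 33 \left(- \frac{29}{19}\right)\right)}{8} = - \frac{29 \left(272 + \frac{841}{361} - \frac{957}{19}\right)}{8} = \left(- \frac{29}{8}\right) \frac{80850}{361} = - \frac{1172325}{1444}$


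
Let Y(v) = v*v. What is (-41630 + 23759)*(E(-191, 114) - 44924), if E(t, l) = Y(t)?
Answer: 150884853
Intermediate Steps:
Y(v) = v**2
E(t, l) = t**2
(-41630 + 23759)*(E(-191, 114) - 44924) = (-41630 + 23759)*((-191)**2 - 44924) = -17871*(36481 - 44924) = -17871*(-8443) = 150884853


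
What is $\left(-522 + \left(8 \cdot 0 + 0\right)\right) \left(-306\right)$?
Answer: $159732$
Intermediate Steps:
$\left(-522 + \left(8 \cdot 0 + 0\right)\right) \left(-306\right) = \left(-522 + \left(0 + 0\right)\right) \left(-306\right) = \left(-522 + 0\right) \left(-306\right) = \left(-522\right) \left(-306\right) = 159732$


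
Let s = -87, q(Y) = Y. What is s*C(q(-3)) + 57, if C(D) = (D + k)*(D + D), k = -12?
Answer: -7773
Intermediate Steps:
C(D) = 2*D*(-12 + D) (C(D) = (D - 12)*(D + D) = (-12 + D)*(2*D) = 2*D*(-12 + D))
s*C(q(-3)) + 57 = -174*(-3)*(-12 - 3) + 57 = -174*(-3)*(-15) + 57 = -87*90 + 57 = -7830 + 57 = -7773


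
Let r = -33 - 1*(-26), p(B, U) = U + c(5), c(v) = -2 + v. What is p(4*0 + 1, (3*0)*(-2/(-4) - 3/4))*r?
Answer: -21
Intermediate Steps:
p(B, U) = 3 + U (p(B, U) = U + (-2 + 5) = U + 3 = 3 + U)
r = -7 (r = -33 + 26 = -7)
p(4*0 + 1, (3*0)*(-2/(-4) - 3/4))*r = (3 + (3*0)*(-2/(-4) - 3/4))*(-7) = (3 + 0*(-2*(-¼) - 3*¼))*(-7) = (3 + 0*(½ - ¾))*(-7) = (3 + 0*(-¼))*(-7) = (3 + 0)*(-7) = 3*(-7) = -21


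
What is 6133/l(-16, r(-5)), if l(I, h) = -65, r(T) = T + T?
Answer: -6133/65 ≈ -94.354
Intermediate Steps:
r(T) = 2*T
6133/l(-16, r(-5)) = 6133/(-65) = 6133*(-1/65) = -6133/65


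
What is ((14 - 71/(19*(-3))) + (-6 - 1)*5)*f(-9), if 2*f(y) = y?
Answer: 1689/19 ≈ 88.895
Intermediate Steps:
f(y) = y/2
((14 - 71/(19*(-3))) + (-6 - 1)*5)*f(-9) = ((14 - 71/(19*(-3))) + (-6 - 1)*5)*((½)*(-9)) = ((14 - 71/(-57)) - 7*5)*(-9/2) = ((14 - 71*(-1)/57) - 35)*(-9/2) = ((14 - 1*(-71/57)) - 35)*(-9/2) = ((14 + 71/57) - 35)*(-9/2) = (869/57 - 35)*(-9/2) = -1126/57*(-9/2) = 1689/19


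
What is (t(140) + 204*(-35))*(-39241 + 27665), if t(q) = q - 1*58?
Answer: 81703408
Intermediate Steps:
t(q) = -58 + q (t(q) = q - 58 = -58 + q)
(t(140) + 204*(-35))*(-39241 + 27665) = ((-58 + 140) + 204*(-35))*(-39241 + 27665) = (82 - 7140)*(-11576) = -7058*(-11576) = 81703408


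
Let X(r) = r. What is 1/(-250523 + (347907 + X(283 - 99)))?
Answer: 1/97568 ≈ 1.0249e-5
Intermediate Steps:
1/(-250523 + (347907 + X(283 - 99))) = 1/(-250523 + (347907 + (283 - 99))) = 1/(-250523 + (347907 + 184)) = 1/(-250523 + 348091) = 1/97568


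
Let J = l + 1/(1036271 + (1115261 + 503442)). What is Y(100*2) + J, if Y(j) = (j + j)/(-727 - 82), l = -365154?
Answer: -784305832169555/2147873966 ≈ -3.6515e+5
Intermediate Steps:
J = -969474375995/2654974 (J = -365154 + 1/(1036271 + (1115261 + 503442)) = -365154 + 1/(1036271 + 1618703) = -365154 + 1/2654974 = -969474375995/2654974 ≈ -3.6515e+5)
Y(j) = -2*j/809 (Y(j) = (2*j)/(-809) = (2*j)*(-1/809) = -2*j/809)
Y(100*2) + J = -200*2/809 - 969474375995/2654974 = -2/809*200 - 969474375995/2654974 = -400/809 - 969474375995/2654974 = -784305832169555/2147873966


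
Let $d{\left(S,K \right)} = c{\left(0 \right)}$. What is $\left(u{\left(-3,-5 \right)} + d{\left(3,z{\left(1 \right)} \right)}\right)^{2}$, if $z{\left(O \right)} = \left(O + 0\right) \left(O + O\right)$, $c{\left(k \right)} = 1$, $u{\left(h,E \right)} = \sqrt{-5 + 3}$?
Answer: $\left(1 + i \sqrt{2}\right)^{2} \approx -1.0 + 2.8284 i$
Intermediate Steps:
$u{\left(h,E \right)} = i \sqrt{2}$ ($u{\left(h,E \right)} = \sqrt{-2} = i \sqrt{2}$)
$z{\left(O \right)} = 2 O^{2}$ ($z{\left(O \right)} = O 2 O = 2 O^{2}$)
$d{\left(S,K \right)} = 1$
$\left(u{\left(-3,-5 \right)} + d{\left(3,z{\left(1 \right)} \right)}\right)^{2} = \left(i \sqrt{2} + 1\right)^{2} = \left(1 + i \sqrt{2}\right)^{2}$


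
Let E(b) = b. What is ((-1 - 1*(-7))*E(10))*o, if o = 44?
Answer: 2640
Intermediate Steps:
((-1 - 1*(-7))*E(10))*o = ((-1 - 1*(-7))*10)*44 = ((-1 + 7)*10)*44 = (6*10)*44 = 60*44 = 2640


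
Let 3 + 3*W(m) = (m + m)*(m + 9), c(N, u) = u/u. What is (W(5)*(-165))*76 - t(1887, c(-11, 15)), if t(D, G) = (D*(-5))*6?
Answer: -516050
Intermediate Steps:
c(N, u) = 1
t(D, G) = -30*D (t(D, G) = -5*D*6 = -30*D)
W(m) = -1 + 2*m*(9 + m)/3 (W(m) = -1 + ((m + m)*(m + 9))/3 = -1 + ((2*m)*(9 + m))/3 = -1 + (2*m*(9 + m))/3 = -1 + 2*m*(9 + m)/3)
(W(5)*(-165))*76 - t(1887, c(-11, 15)) = ((-1 + 6*5 + (2/3)*5**2)*(-165))*76 - (-30)*1887 = ((-1 + 30 + (2/3)*25)*(-165))*76 - 1*(-56610) = ((-1 + 30 + 50/3)*(-165))*76 + 56610 = ((137/3)*(-165))*76 + 56610 = -7535*76 + 56610 = -572660 + 56610 = -516050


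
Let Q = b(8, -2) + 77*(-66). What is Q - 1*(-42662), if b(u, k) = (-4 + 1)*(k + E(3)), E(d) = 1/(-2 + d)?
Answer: 37583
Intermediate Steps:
b(u, k) = -3 - 3*k (b(u, k) = (-4 + 1)*(k + 1/(-2 + 3)) = -3*(k + 1/1) = -3*(k + 1) = -3*(1 + k) = -3 - 3*k)
Q = -5079 (Q = (-3 - 3*(-2)) + 77*(-66) = (-3 + 6) - 5082 = 3 - 5082 = -5079)
Q - 1*(-42662) = -5079 - 1*(-42662) = -5079 + 42662 = 37583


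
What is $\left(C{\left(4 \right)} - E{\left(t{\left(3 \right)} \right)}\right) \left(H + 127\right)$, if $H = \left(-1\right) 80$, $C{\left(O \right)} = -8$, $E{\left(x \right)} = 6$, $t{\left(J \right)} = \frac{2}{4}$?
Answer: $-658$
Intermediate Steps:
$t{\left(J \right)} = \frac{1}{2}$ ($t{\left(J \right)} = 2 \cdot \frac{1}{4} = \frac{1}{2}$)
$H = -80$
$\left(C{\left(4 \right)} - E{\left(t{\left(3 \right)} \right)}\right) \left(H + 127\right) = \left(-8 - 6\right) \left(-80 + 127\right) = \left(-8 - 6\right) 47 = \left(-14\right) 47 = -658$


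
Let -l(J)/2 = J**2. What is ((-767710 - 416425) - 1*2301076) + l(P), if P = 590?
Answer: -4181411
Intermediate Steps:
l(J) = -2*J**2
((-767710 - 416425) - 1*2301076) + l(P) = ((-767710 - 416425) - 1*2301076) - 2*590**2 = (-1184135 - 2301076) - 2*348100 = -3485211 - 696200 = -4181411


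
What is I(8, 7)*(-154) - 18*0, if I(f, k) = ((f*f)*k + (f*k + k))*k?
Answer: -550858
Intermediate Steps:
I(f, k) = k*(k + f*k + k*f²) (I(f, k) = (f²*k + (k + f*k))*k = (k*f² + (k + f*k))*k = (k + f*k + k*f²)*k = k*(k + f*k + k*f²))
I(8, 7)*(-154) - 18*0 = (7²*(1 + 8 + 8²))*(-154) - 18*0 = (49*(1 + 8 + 64))*(-154) + 0 = (49*73)*(-154) + 0 = 3577*(-154) + 0 = -550858 + 0 = -550858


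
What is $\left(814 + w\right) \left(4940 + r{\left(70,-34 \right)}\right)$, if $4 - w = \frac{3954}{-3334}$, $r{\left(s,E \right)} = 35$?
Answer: $\frac{6793775425}{1667} \approx 4.0754 \cdot 10^{6}$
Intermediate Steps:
$w = \frac{8645}{1667}$ ($w = 4 - \frac{3954}{-3334} = 4 - 3954 \left(- \frac{1}{3334}\right) = 4 - - \frac{1977}{1667} = 4 + \frac{1977}{1667} = \frac{8645}{1667} \approx 5.186$)
$\left(814 + w\right) \left(4940 + r{\left(70,-34 \right)}\right) = \left(814 + \frac{8645}{1667}\right) \left(4940 + 35\right) = \frac{1365583}{1667} \cdot 4975 = \frac{6793775425}{1667}$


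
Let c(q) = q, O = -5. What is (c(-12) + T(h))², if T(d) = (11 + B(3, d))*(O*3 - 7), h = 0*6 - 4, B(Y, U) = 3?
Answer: 102400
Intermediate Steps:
h = -4 (h = 0 - 4 = -4)
T(d) = -308 (T(d) = (11 + 3)*(-5*3 - 7) = 14*(-15 - 7) = 14*(-22) = -308)
(c(-12) + T(h))² = (-12 - 308)² = (-320)² = 102400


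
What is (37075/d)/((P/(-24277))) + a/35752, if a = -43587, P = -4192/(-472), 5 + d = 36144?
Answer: -474850945255733/169257440168 ≈ -2805.5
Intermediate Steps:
d = 36139 (d = -5 + 36144 = 36139)
P = 524/59 (P = -4192*(-1/472) = 524/59 ≈ 8.8813)
(37075/d)/((P/(-24277))) + a/35752 = (37075/36139)/(((524/59)/(-24277))) - 43587/35752 = (37075*(1/36139))/(((524/59)*(-1/24277))) - 43587*1/35752 = 37075/(36139*(-524/1432343)) - 43587/35752 = (37075/36139)*(-1432343/524) - 43587/35752 = -53104116725/18936836 - 43587/35752 = -474850945255733/169257440168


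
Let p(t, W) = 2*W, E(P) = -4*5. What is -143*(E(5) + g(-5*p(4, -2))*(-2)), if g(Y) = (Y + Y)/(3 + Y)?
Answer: 77220/23 ≈ 3357.4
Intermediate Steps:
E(P) = -20
g(Y) = 2*Y/(3 + Y) (g(Y) = (2*Y)/(3 + Y) = 2*Y/(3 + Y))
-143*(E(5) + g(-5*p(4, -2))*(-2)) = -143*(-20 + (2*(-10*(-2))/(3 - 10*(-2)))*(-2)) = -143*(-20 + (2*(-5*(-4))/(3 - 5*(-4)))*(-2)) = -143*(-20 + (2*20/(3 + 20))*(-2)) = -143*(-20 + (2*20/23)*(-2)) = -143*(-20 + (2*20*(1/23))*(-2)) = -143*(-20 + (40/23)*(-2)) = -143*(-20 - 80/23) = -143*(-540/23) = 77220/23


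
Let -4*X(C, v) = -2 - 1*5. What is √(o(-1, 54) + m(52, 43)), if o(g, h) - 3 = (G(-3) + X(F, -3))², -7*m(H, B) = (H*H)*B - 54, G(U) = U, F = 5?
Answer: 3*I*√1445871/28 ≈ 128.83*I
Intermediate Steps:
X(C, v) = 7/4 (X(C, v) = -(-2 - 1*5)/4 = -(-2 - 5)/4 = -¼*(-7) = 7/4)
m(H, B) = 54/7 - B*H²/7 (m(H, B) = -((H*H)*B - 54)/7 = -(H²*B - 54)/7 = -(B*H² - 54)/7 = -(-54 + B*H²)/7 = 54/7 - B*H²/7)
o(g, h) = 73/16 (o(g, h) = 3 + (-3 + 7/4)² = 3 + (-5/4)² = 3 + 25/16 = 73/16)
√(o(-1, 54) + m(52, 43)) = √(73/16 + (54/7 - ⅐*43*52²)) = √(73/16 + (54/7 - ⅐*43*2704)) = √(73/16 + (54/7 - 116272/7)) = √(73/16 - 116218/7) = √(-1858977/112) = 3*I*√1445871/28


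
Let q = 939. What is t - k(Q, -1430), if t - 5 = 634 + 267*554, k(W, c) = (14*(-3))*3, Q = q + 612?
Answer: 148683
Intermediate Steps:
Q = 1551 (Q = 939 + 612 = 1551)
k(W, c) = -126 (k(W, c) = -42*3 = -126)
t = 148557 (t = 5 + (634 + 267*554) = 5 + (634 + 147918) = 5 + 148552 = 148557)
t - k(Q, -1430) = 148557 - 1*(-126) = 148557 + 126 = 148683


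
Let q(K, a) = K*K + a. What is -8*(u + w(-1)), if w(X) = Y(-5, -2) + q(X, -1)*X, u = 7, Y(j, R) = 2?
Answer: -72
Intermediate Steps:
q(K, a) = a + K² (q(K, a) = K² + a = a + K²)
w(X) = 2 + X*(-1 + X²) (w(X) = 2 + (-1 + X²)*X = 2 + X*(-1 + X²))
-8*(u + w(-1)) = -8*(7 + (2 + (-1)³ - 1*(-1))) = -8*(7 + (2 - 1 + 1)) = -8*(7 + 2) = -8*9 = -72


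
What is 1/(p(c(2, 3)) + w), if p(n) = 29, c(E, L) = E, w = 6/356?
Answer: 178/5165 ≈ 0.034463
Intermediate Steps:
w = 3/178 (w = 6*(1/356) = 3/178 ≈ 0.016854)
1/(p(c(2, 3)) + w) = 1/(29 + 3/178) = 1/(5165/178) = 178/5165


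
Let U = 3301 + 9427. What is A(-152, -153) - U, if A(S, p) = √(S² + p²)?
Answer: -12728 + √46513 ≈ -12512.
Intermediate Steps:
U = 12728
A(-152, -153) - U = √((-152)² + (-153)²) - 1*12728 = √(23104 + 23409) - 12728 = √46513 - 12728 = -12728 + √46513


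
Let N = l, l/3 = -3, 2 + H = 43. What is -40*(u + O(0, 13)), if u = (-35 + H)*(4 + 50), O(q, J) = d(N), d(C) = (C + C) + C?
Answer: -11880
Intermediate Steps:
H = 41 (H = -2 + 43 = 41)
l = -9 (l = 3*(-3) = -9)
N = -9
d(C) = 3*C (d(C) = 2*C + C = 3*C)
O(q, J) = -27 (O(q, J) = 3*(-9) = -27)
u = 324 (u = (-35 + 41)*(4 + 50) = 6*54 = 324)
-40*(u + O(0, 13)) = -40*(324 - 27) = -40*297 = -11880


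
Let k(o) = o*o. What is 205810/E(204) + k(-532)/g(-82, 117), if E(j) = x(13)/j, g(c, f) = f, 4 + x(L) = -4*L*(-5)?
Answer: 623090903/3744 ≈ 1.6642e+5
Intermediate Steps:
x(L) = -4 + 20*L (x(L) = -4 - 4*L*(-5) = -4 + 20*L)
k(o) = o**2
E(j) = 256/j (E(j) = (-4 + 20*13)/j = (-4 + 260)/j = 256/j)
205810/E(204) + k(-532)/g(-82, 117) = 205810/((256/204)) + (-532)**2/117 = 205810/((256*(1/204))) + 283024*(1/117) = 205810/(64/51) + 283024/117 = 205810*(51/64) + 283024/117 = 5248155/32 + 283024/117 = 623090903/3744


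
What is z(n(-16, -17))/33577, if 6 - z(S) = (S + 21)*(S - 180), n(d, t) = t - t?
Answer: 3786/33577 ≈ 0.11276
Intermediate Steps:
n(d, t) = 0
z(S) = 6 - (-180 + S)*(21 + S) (z(S) = 6 - (S + 21)*(S - 180) = 6 - (21 + S)*(-180 + S) = 6 - (-180 + S)*(21 + S))
z(n(-16, -17))/33577 = (3786 - 1*0**2 + 159*0)/33577 = (3786 - 1*0 + 0)*(1/33577) = (3786 + 0 + 0)*(1/33577) = 3786*(1/33577) = 3786/33577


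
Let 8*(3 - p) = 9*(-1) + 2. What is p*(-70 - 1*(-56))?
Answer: -217/4 ≈ -54.250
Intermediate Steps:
p = 31/8 (p = 3 - (9*(-1) + 2)/8 = 3 - (-9 + 2)/8 = 3 - 1/8*(-7) = 3 + 7/8 = 31/8 ≈ 3.8750)
p*(-70 - 1*(-56)) = 31*(-70 - 1*(-56))/8 = 31*(-70 + 56)/8 = (31/8)*(-14) = -217/4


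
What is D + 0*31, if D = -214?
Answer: -214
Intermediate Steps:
D + 0*31 = -214 + 0*31 = -214 + 0 = -214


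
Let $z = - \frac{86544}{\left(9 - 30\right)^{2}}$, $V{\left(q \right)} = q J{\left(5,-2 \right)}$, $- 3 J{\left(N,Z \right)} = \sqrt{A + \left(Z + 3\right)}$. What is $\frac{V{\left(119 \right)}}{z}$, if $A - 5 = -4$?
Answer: $\frac{5831 \sqrt{2}}{28848} \approx 0.28585$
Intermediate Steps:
$A = 1$ ($A = 5 - 4 = 1$)
$J{\left(N,Z \right)} = - \frac{\sqrt{4 + Z}}{3}$ ($J{\left(N,Z \right)} = - \frac{\sqrt{1 + \left(Z + 3\right)}}{3} = - \frac{\sqrt{1 + \left(3 + Z\right)}}{3} = - \frac{\sqrt{4 + Z}}{3}$)
$V{\left(q \right)} = - \frac{q \sqrt{2}}{3}$ ($V{\left(q \right)} = q \left(- \frac{\sqrt{4 - 2}}{3}\right) = q \left(- \frac{\sqrt{2}}{3}\right) = - \frac{q \sqrt{2}}{3}$)
$z = - \frac{9616}{49}$ ($z = - \frac{86544}{\left(-21\right)^{2}} = - \frac{86544}{441} = \left(-86544\right) \frac{1}{441} = - \frac{9616}{49} \approx -196.24$)
$\frac{V{\left(119 \right)}}{z} = \frac{\left(- \frac{1}{3}\right) 119 \sqrt{2}}{- \frac{9616}{49}} = - \frac{119 \sqrt{2}}{3} \left(- \frac{49}{9616}\right) = \frac{5831 \sqrt{2}}{28848}$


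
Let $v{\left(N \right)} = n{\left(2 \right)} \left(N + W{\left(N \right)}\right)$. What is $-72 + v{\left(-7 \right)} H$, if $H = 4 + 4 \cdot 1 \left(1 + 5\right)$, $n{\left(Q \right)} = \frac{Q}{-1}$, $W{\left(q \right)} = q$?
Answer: $712$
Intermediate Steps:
$n{\left(Q \right)} = - Q$ ($n{\left(Q \right)} = Q \left(-1\right) = - Q$)
$v{\left(N \right)} = - 4 N$ ($v{\left(N \right)} = \left(-1\right) 2 \left(N + N\right) = - 2 \cdot 2 N = - 4 N$)
$H = 28$ ($H = 4 + 4 \cdot 1 \cdot 6 = 4 + 4 \cdot 6 = 4 + 24 = 28$)
$-72 + v{\left(-7 \right)} H = -72 + \left(-4\right) \left(-7\right) 28 = -72 + 28 \cdot 28 = -72 + 784 = 712$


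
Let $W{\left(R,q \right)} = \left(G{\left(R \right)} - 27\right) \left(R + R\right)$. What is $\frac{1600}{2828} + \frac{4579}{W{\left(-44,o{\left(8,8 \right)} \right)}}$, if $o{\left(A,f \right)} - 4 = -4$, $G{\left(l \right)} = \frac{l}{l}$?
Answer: $\frac{4152553}{1617616} \approx 2.5671$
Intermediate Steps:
$G{\left(l \right)} = 1$
$o{\left(A,f \right)} = 0$ ($o{\left(A,f \right)} = 4 - 4 = 0$)
$W{\left(R,q \right)} = - 52 R$ ($W{\left(R,q \right)} = \left(1 - 27\right) \left(R + R\right) = - 26 \cdot 2 R = - 52 R$)
$\frac{1600}{2828} + \frac{4579}{W{\left(-44,o{\left(8,8 \right)} \right)}} = \frac{1600}{2828} + \frac{4579}{\left(-52\right) \left(-44\right)} = 1600 \cdot \frac{1}{2828} + \frac{4579}{2288} = \frac{400}{707} + 4579 \cdot \frac{1}{2288} = \frac{400}{707} + \frac{4579}{2288} = \frac{4152553}{1617616}$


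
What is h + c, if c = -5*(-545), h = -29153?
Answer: -26428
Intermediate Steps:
c = 2725
h + c = -29153 + 2725 = -26428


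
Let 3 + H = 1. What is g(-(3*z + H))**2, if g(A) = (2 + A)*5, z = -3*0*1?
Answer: 400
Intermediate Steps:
H = -2 (H = -3 + 1 = -2)
z = 0 (z = 0*1 = 0)
g(A) = 10 + 5*A
g(-(3*z + H))**2 = (10 + 5*(-(3*0 - 2)))**2 = (10 + 5*(-(0 - 2)))**2 = (10 + 5*(-1*(-2)))**2 = (10 + 5*2)**2 = (10 + 10)**2 = 20**2 = 400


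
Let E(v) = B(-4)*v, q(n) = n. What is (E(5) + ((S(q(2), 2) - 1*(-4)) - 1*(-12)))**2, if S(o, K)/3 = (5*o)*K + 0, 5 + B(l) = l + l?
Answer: 121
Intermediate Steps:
B(l) = -5 + 2*l (B(l) = -5 + (l + l) = -5 + 2*l)
S(o, K) = 15*K*o (S(o, K) = 3*((5*o)*K + 0) = 3*(5*K*o + 0) = 3*(5*K*o) = 15*K*o)
E(v) = -13*v (E(v) = (-5 + 2*(-4))*v = (-5 - 8)*v = -13*v)
(E(5) + ((S(q(2), 2) - 1*(-4)) - 1*(-12)))**2 = (-13*5 + ((15*2*2 - 1*(-4)) - 1*(-12)))**2 = (-65 + ((60 + 4) + 12))**2 = (-65 + (64 + 12))**2 = (-65 + 76)**2 = 11**2 = 121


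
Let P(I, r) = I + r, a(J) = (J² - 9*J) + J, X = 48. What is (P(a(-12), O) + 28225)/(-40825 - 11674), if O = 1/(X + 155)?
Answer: -5778396/10657297 ≈ -0.54220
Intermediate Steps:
O = 1/203 (O = 1/(48 + 155) = 1/203 ≈ 0.0049261)
a(J) = J² - 8*J
(P(a(-12), O) + 28225)/(-40825 - 11674) = ((-12*(-8 - 12) + 1/203) + 28225)/(-40825 - 11674) = ((-12*(-20) + 1/203) + 28225)/(-52499) = ((240 + 1/203) + 28225)*(-1/52499) = (48721/203 + 28225)*(-1/52499) = (5778396/203)*(-1/52499) = -5778396/10657297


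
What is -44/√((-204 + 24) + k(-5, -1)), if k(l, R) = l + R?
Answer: 22*I*√186/93 ≈ 3.2262*I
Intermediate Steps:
k(l, R) = R + l
-44/√((-204 + 24) + k(-5, -1)) = -44/√((-204 + 24) + (-1 - 5)) = -44/√(-180 - 6) = -44*(-I*√186/186) = -(-22)*I*√186/93 = 22*I*√186/93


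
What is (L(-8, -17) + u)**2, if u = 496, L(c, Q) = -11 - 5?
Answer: 230400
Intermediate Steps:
L(c, Q) = -16
(L(-8, -17) + u)**2 = (-16 + 496)**2 = 480**2 = 230400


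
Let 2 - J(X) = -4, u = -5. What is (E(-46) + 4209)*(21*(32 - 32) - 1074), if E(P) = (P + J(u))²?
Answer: -6238866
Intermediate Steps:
J(X) = 6 (J(X) = 2 - 1*(-4) = 2 + 4 = 6)
E(P) = (6 + P)² (E(P) = (P + 6)² = (6 + P)²)
(E(-46) + 4209)*(21*(32 - 32) - 1074) = ((6 - 46)² + 4209)*(21*(32 - 32) - 1074) = ((-40)² + 4209)*(21*0 - 1074) = (1600 + 4209)*(0 - 1074) = 5809*(-1074) = -6238866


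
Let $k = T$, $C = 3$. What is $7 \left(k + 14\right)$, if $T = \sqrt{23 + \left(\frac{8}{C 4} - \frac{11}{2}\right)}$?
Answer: $98 + \frac{7 \sqrt{654}}{6} \approx 127.84$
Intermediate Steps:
$T = \frac{\sqrt{654}}{6}$ ($T = \sqrt{23 + \left(\frac{8}{3 \cdot 4} - \frac{11}{2}\right)} = \sqrt{23 + \left(\frac{8}{12} - \frac{11}{2}\right)} = \sqrt{23 + \left(8 \cdot \frac{1}{12} - \frac{11}{2}\right)} = \sqrt{23 + \left(\frac{2}{3} - \frac{11}{2}\right)} = \sqrt{23 - \frac{29}{6}} = \sqrt{\frac{109}{6}} = \frac{\sqrt{654}}{6} \approx 4.2622$)
$k = \frac{\sqrt{654}}{6} \approx 4.2622$
$7 \left(k + 14\right) = 7 \left(\frac{\sqrt{654}}{6} + 14\right) = 7 \left(14 + \frac{\sqrt{654}}{6}\right) = 98 + \frac{7 \sqrt{654}}{6}$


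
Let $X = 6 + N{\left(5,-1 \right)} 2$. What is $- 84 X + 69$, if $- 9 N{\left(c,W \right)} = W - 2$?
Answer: $-491$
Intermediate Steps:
$N{\left(c,W \right)} = \frac{2}{9} - \frac{W}{9}$ ($N{\left(c,W \right)} = - \frac{W - 2}{9} = - \frac{-2 + W}{9} = \frac{2}{9} - \frac{W}{9}$)
$X = \frac{20}{3}$ ($X = 6 + \left(\frac{2}{9} - - \frac{1}{9}\right) 2 = 6 + \left(\frac{2}{9} + \frac{1}{9}\right) 2 = 6 + \frac{1}{3} \cdot 2 = 6 + \frac{2}{3} = \frac{20}{3} \approx 6.6667$)
$- 84 X + 69 = \left(-84\right) \frac{20}{3} + 69 = -560 + 69 = -491$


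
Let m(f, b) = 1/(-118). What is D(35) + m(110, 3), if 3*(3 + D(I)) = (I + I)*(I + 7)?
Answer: 115285/118 ≈ 976.99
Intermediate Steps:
D(I) = -3 + 2*I*(7 + I)/3 (D(I) = -3 + ((I + I)*(I + 7))/3 = -3 + ((2*I)*(7 + I))/3 = -3 + (2*I*(7 + I))/3 = -3 + 2*I*(7 + I)/3)
m(f, b) = -1/118
D(35) + m(110, 3) = (-3 + (⅔)*35² + (14/3)*35) - 1/118 = (-3 + (⅔)*1225 + 490/3) - 1/118 = (-3 + 2450/3 + 490/3) - 1/118 = 977 - 1/118 = 115285/118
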